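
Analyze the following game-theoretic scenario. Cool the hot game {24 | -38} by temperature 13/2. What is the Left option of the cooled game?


Original game: {24 | -38} (a switch {a | b} with a > b).
Cooling by t (for t below the temperature (a - b)/2 = 31) taxes each move by t: {a | b} cooled by t is {a - t | b + t}.
Cooling amount: t = 13/2
Cooled Left option: 24 - 13/2 = 35/2
Cooled Right option: -38 + 13/2 = -63/2
Cooled game: {35/2 | -63/2}
Left option = 35/2

35/2


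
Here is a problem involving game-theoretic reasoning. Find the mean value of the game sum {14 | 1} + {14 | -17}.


G1 = {14 | 1}, G2 = {14 | -17}
Each is a switch {a | b} with numbers a > b; its mean value is (a + b)/2, and mean value is additive over game sums: m(G1 + G2) = m(G1) + m(G2).
Mean of G1 = (14 + (1))/2 = 15/2 = 15/2
Mean of G2 = (14 + (-17))/2 = -3/2 = -3/2
Mean of G1 + G2 = 15/2 + -3/2 = 6

6


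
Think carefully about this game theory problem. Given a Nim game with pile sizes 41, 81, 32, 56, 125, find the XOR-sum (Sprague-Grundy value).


We need the XOR (exclusive or) of all pile sizes.
After XOR-ing pile 1 (size 41): 0 XOR 41 = 41
After XOR-ing pile 2 (size 81): 41 XOR 81 = 120
After XOR-ing pile 3 (size 32): 120 XOR 32 = 88
After XOR-ing pile 4 (size 56): 88 XOR 56 = 96
After XOR-ing pile 5 (size 125): 96 XOR 125 = 29
The Nim-value of this position is 29.

29


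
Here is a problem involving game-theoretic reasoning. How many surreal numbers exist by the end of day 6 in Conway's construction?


Day 0: {|} = 0 is born. Count = 1.
Day n: the number of surreal numbers born by day n is 2^(n+1) - 1.
By day 0: 2^1 - 1 = 1
By day 1: 2^2 - 1 = 3
By day 2: 2^3 - 1 = 7
By day 3: 2^4 - 1 = 15
By day 4: 2^5 - 1 = 31
By day 5: 2^6 - 1 = 63
By day 6: 2^7 - 1 = 127
By day 6: 127 surreal numbers.

127


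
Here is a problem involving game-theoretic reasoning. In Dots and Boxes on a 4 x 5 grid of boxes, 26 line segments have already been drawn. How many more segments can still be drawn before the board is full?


Grid: 4 x 5 boxes, i.e. 5 rows and 6 columns of dots.
Horizontal edges: (rows + 1) * cols = 5 * 5 = 25
Vertical edges: rows * (cols + 1) = 4 * 6 = 24
Total edges: 25 + 24 = 49
Edges drawn: 26
Remaining: 49 - 26 = 23

23


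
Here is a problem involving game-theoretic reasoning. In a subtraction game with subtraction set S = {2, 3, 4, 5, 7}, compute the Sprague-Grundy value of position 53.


The subtraction set is S = {2, 3, 4, 5, 7}.
G(k) = mex{ G(k - s) : s in S, s <= k }. We compute iteratively: G(0) = 0.
G(1) = mex({}) = 0
G(2) = mex({0}) = 1
G(3) = mex({0}) = 1
G(4) = mex({0, 1}) = 2
G(5) = mex({0, 1}) = 2
G(6) = mex({0, 1, 2}) = 3
G(7) = mex({0, 1, 2}) = 3
G(8) = mex({0, 1, 2, 3}) = 4
G(9) = mex({1, 2, 3}) = 0
G(10) = mex({1, 2, 3, 4}) = 0
G(11) = mex({0, 2, 3, 4}) = 1
G(12) = mex({0, 2, 3, 4}) = 1
G(13) = mex({0, 1, 3, 4}) = 2
G(14) = mex({0, 1, 3}) = 2
G(15) = mex({0, 1, 2, 4}) = 3
Observe that G(9)..G(15) = 0, 0, 1, 1, 2, 2, 3 repeats G(0)..G(6) = 0, 0, 1, 1, 2, 2, 3.
For k >= max(S) = 7, G(k) is determined by the previous 7 values G(k-7)..G(k-1); a window of 7 consecutive values has recurred shifted by 9, so by induction G(k + 9) = G(k) for all k >= 0: the sequence is periodic from the start with period 9.
One period: G(0..8) = 0, 0, 1, 1, 2, 2, 3, 3, 4.
53 mod 9 = 8, so G(53) = G(8) = 4.

4


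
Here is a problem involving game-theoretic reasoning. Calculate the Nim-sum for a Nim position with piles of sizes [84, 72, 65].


We need the XOR (exclusive or) of all pile sizes.
After XOR-ing pile 1 (size 84): 0 XOR 84 = 84
After XOR-ing pile 2 (size 72): 84 XOR 72 = 28
After XOR-ing pile 3 (size 65): 28 XOR 65 = 93
The Nim-value of this position is 93.

93


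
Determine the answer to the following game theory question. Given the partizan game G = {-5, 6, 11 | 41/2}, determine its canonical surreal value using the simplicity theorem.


Left options: {-5, 6, 11}, max = 11
Right options: {41/2}, min = 41/2
All options are numbers and max(Left) < min(Right), so by the simplicity theorem the value is the simplest (earliest-born) number strictly between 11 and 41/2.
Integers 12 through 20 all lie strictly between 11 and 41/2.
Among integers, the simplest (lowest birthday = smallest |n|; 0 is born on day 0, +-n on day n) is 12.
No non-integer in the interval can be simpler: if x is a non-integer in the interval, then floor(x) or ceil(x) also lies in the interval (the interval contains an integer), and both are proper prefixes of x's sign expansion, i.e. born earlier. So the game value is 12.
Game value = 12

12


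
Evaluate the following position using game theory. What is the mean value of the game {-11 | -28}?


Game = {-11 | -28}, a switch {a | b} with numbers a > b.
Its thermograph has left wall a - t and right wall b + t, which meet at t = (a - b)/2, where both equal (a + b)/2. So the mast (mean value) is at (a + b)/2.
Mean = (-11 + (-28))/2 = -39/2 = -39/2

-39/2


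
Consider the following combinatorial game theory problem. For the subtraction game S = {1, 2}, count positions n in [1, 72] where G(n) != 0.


Subtraction set S = {1, 2}, so G(n) = n mod 3.
G(n) = 0 when n is a multiple of 3.
Multiples of 3 in [1, 72]: 24
N-positions (nonzero Grundy) = 72 - 24 = 48

48


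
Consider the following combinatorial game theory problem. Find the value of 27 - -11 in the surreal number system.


x = 27, y = -11
x - y = 27 - -11 = 38

38


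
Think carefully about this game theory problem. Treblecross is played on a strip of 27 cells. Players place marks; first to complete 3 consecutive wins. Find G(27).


Treblecross: place X on empty cells; 3-in-a-row wins.
Playing within two cells of an existing X lets the opponent win at once, so sensible play treats the cells i-2..i+2 around each X as dead. The player left with no safe cell loses, so this is a normal-play take-away game on strips of safe cells.
Placing X at cell i (0-indexed) of a strip of k safe cells leaves independent strips of sizes max(0, i-2) and max(0, k-i-3). Hence G(k) = mex{ G(max(0,i-2)) XOR G(max(0,k-i-3)) : 0 <= i < k }, with G(0) = 0.
G(1): splits (0,0):0^0=0 -> mex({0}) = 1
G(2): splits (0,0):0^0=0 -> mex({0}) = 1
G(3): splits (0,0):0^0=0 -> mex({0}) = 1
G(4): splits (0,1):0^1=1 (0,0):0^0=0 -> mex({0, 1}) = 2
G(5): splits (0,2):0^1=1 (0,1):0^1=1 (0,0):0^0=0 -> mex({0, 1}) = 2
G(6) = mex({1}) = 0
G(7) = mex({0, 1, 2}) = 3
G(8) = mex({0, 1, 2}) = 3
G(9) = mex({0, 2}) = 1
G(10) = mex({0, 2, 3}) = 1
G(11) = mex({0, 3}) = 1
G(12) = mex({1, 3}) = 0
G(13) = mex({0, 1, 2, 3}) = 4
G(14) = mex({0, 1, 2}) = 3
G(15) = mex({0, 1, 2}) = 3
G(16) = mex({0, 1, 2, 4}) = 3
G(17) = mex({0, 1, 3, 4}) = 2
G(18) = mex({0, 1, 3, 4}) = 2
G(19) = mex({0, 1, 3, 5}) = 2
G(20) = mex({0, 1, 2, 3, 5}) = 4
G(21) = mex({0, 1, 2, 3, 5}) = 4
G(22) = mex({1, 2, 6}) = 0
G(23) = mex({0, 1, 2, 3, 4, 6}) = 5
G(24) = mex({0, 1, 2, 3, 4}) = 5
G(25) = mex({0, 1, 3, 4, 7}) = 2
G(26) = mex({0, 1, 3, 4, 5, 7}) = 2
G(27) = mex({0, 1, 3, 5}) = 2
Therefore G(27) = 2.

2


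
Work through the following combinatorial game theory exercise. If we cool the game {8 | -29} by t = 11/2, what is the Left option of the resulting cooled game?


Original game: {8 | -29} (a switch {a | b} with a > b).
Cooling by t (for t below the temperature (a - b)/2 = 37/2) taxes each move by t: {a | b} cooled by t is {a - t | b + t}.
Cooling amount: t = 11/2
Cooled Left option: 8 - 11/2 = 5/2
Cooled Right option: -29 + 11/2 = -47/2
Cooled game: {5/2 | -47/2}
Left option = 5/2

5/2


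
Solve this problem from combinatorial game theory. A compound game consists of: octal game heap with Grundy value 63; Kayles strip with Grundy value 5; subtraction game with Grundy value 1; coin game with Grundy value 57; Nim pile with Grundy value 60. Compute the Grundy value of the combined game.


By the Sprague-Grundy theorem, the Grundy value of a sum of games is the XOR of individual Grundy values.
octal game heap: Grundy value = 63. Running XOR: 0 XOR 63 = 63
Kayles strip: Grundy value = 5. Running XOR: 63 XOR 5 = 58
subtraction game: Grundy value = 1. Running XOR: 58 XOR 1 = 59
coin game: Grundy value = 57. Running XOR: 59 XOR 57 = 2
Nim pile: Grundy value = 60. Running XOR: 2 XOR 60 = 62
The combined Grundy value is 62.

62


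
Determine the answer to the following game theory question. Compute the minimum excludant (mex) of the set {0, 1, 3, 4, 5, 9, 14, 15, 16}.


Set = {0, 1, 3, 4, 5, 9, 14, 15, 16}
0 is in the set.
1 is in the set.
2 is NOT in the set. This is the mex.
mex = 2

2


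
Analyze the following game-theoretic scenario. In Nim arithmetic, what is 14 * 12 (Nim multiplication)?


Nim multiplication is bilinear over XOR: (u XOR v) * w = (u*w) XOR (v*w).
So we split each operand into its bit components and XOR the pairwise Nim products.
14 = 2 + 4 + 8 (as XOR of powers of 2).
12 = 4 + 8 (as XOR of powers of 2).
Using the standard Nim-product table on single bits:
  2*2 = 3,   2*4 = 8,   2*8 = 12,
  4*4 = 6,   4*8 = 11,  8*8 = 13,
and  1*x = x (identity), k*l = l*k (commutative).
Pairwise Nim products:
  2 * 4 = 8
  2 * 8 = 12
  4 * 4 = 6
  4 * 8 = 11
  8 * 4 = 11
  8 * 8 = 13
XOR them: 8 XOR 12 XOR 6 XOR 11 XOR 11 XOR 13 = 15.
Result: 14 * 12 = 15 (in Nim).

15


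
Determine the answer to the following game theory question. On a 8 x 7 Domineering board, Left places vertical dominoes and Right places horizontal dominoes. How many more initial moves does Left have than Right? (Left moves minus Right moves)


Board is 8 x 7 (rows x cols).
Left (vertical) placements: (rows-1) * cols = 7 * 7 = 49
Right (horizontal) placements: rows * (cols-1) = 8 * 6 = 48
Advantage = Left - Right = 49 - 48 = 1

1


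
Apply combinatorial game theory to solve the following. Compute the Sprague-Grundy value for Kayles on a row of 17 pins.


Kayles: a move removes 1 or 2 adjacent pins from a contiguous row.
Removing pins from a row of k leaves two independent rows (a, b) with a + b = k - 1 (one pin) or a + b = k - 2 (two pins); an end removal gives a = 0.
By Sprague-Grundy, G(k) = mex{ G(a) XOR G(b) } over all these splits. G(0) = 0.
G(1): splits (0,0):0^0=0 -> mex({0}) = 1
G(2): splits (0,1):0^1=1 (0,0):0^0=0 -> mex({0, 1}) = 2
G(3): splits (0,2):0^2=2 (1,1):1^1=0 (0,1):0^1=1 -> mex({0, 1, 2}) = 3
G(4): splits (0,3):0^3=3 (1,2):1^2=3 (0,2):0^2=2 (1,1):1^1=0 -> mex({0, 2, 3}) = 1
G(5): splits (0,4):0^1=1 (1,3):1^3=2 (2,2):2^2=0 (0,3):0^3=3 (1,2):1^2=3 -> mex({0, 1, 2, 3}) = 4
G(6) = mex({0, 1, 2, 4}) = 3
G(7) = mex({0, 1, 3, 4, 5}) = 2
G(8) = mex({0, 2, 3, 5, 6}) = 1
G(9) = mex({0, 1, 2, 3, 6, 7}) = 4
G(10) = mex({0, 1, 3, 4, 5, 7}) = 2
G(11) = mex({0, 1, 2, 3, 4, 5}) = 6
G(12) = mex({0, 1, 2, 3, 5, 6, 7}) = 4
G(13) = mex({0, 2, 3, 4, 6, 7}) = 1
G(14) = mex({0, 1, 4, 5, 6, 7}) = 2
G(15) = mex({0, 1, 2, 3, 4, 5, 6}) = 7
G(16) = mex({0, 2, 3, 5, 6, 7}) = 1
G(17) = mex({0, 1, 2, 3, 5, 6, 7}) = 4
Therefore G(17) = 4.

4


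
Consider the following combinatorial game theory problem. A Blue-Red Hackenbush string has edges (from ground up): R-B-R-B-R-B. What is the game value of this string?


Edges (from ground): R-B-R-B-R-B
By Berlekamp's sign-expansion rule, a Blue-Red Hackenbush stalk has the value of the surreal number whose sign sequence is the edge sequence with B -> + and R -> -.
Sign sequence: -+-+-+
Trace the sign expansion in the surreal number tree, starting from 0:
Edge 1: R (sign -) -> bounds (-inf, 0), value = -1
Edge 2: B (sign +) -> bounds (-1, 0), value = -1/2
Edge 3: R (sign -) -> bounds (-1, -1/2), value = -3/4
Edge 4: B (sign +) -> bounds (-3/4, -1/2), value = -5/8
Edge 5: R (sign -) -> bounds (-3/4, -5/8), value = -11/16
Edge 6: B (sign +) -> bounds (-11/16, -5/8), value = -21/32
Game value = -21/32

-21/32


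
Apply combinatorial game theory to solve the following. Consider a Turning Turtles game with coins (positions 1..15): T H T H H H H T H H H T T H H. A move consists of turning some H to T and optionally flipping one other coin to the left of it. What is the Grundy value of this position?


Coins: T H T H H H H T H H H T T H H
Key fact: a single head at position k behaves exactly like a Nim heap of size k (turning it to T and optionally flipping a coin at j < k corresponds to moving the heap from k to j, or to 0), and heads combine as a disjunctive sum (two heads at the same place would cancel, matching j XOR j = 0). So the Nim-value is the XOR of the 1-indexed positions of the heads.
Face-up positions (1-indexed): [2, 4, 5, 6, 7, 9, 10, 11, 14, 15]
XOR 0 with 2: 0 XOR 2 = 2
XOR 2 with 4: 2 XOR 4 = 6
XOR 6 with 5: 6 XOR 5 = 3
XOR 3 with 6: 3 XOR 6 = 5
XOR 5 with 7: 5 XOR 7 = 2
XOR 2 with 9: 2 XOR 9 = 11
XOR 11 with 10: 11 XOR 10 = 1
XOR 1 with 11: 1 XOR 11 = 10
XOR 10 with 14: 10 XOR 14 = 4
XOR 4 with 15: 4 XOR 15 = 11
Nim-value = 11

11


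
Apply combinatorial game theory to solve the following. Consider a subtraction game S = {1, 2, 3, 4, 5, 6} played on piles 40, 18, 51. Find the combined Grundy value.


Subtraction set: {1, 2, 3, 4, 5, 6}
For this subtraction set, G(n) = n mod 7 (period = max + 1 = 7).
Pile 1 (size 40): G(40) = 40 mod 7 = 5
Pile 2 (size 18): G(18) = 18 mod 7 = 4
Pile 3 (size 51): G(51) = 51 mod 7 = 2
Total Grundy value = XOR of all: 5 XOR 4 XOR 2 = 3

3


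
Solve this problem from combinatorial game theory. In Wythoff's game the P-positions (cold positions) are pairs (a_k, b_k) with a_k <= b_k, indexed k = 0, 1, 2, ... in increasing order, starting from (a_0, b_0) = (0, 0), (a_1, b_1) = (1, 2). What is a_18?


By Wythoff's theorem, a_k = floor(k * phi) and b_k = floor(k * phi^2) = a_k + k, where phi = (1 + sqrt(5))/2 is the golden ratio.
phi = (1 + sqrt(5))/2 = 1.618034
k = 18
k * phi = 18 * 1.618034 = 29.124612
a_18 = floor(k * phi) = 29

29


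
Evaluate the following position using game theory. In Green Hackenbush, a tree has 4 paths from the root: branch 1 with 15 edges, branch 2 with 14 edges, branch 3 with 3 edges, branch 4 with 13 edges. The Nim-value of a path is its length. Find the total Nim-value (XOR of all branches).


The tree has 4 branches from the ground vertex.
In Green Hackenbush, the Nim-value of a simple path of length k is k.
Branch 1: length 15, Nim-value = 15
Branch 2: length 14, Nim-value = 14
Branch 3: length 3, Nim-value = 3
Branch 4: length 13, Nim-value = 13
Total Nim-value = XOR of all branch values:
0 XOR 15 = 15
15 XOR 14 = 1
1 XOR 3 = 2
2 XOR 13 = 15
Nim-value of the tree = 15

15


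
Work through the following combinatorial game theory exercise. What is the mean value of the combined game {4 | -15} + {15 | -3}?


G1 = {4 | -15}, G2 = {15 | -3}
Each is a switch {a | b} with numbers a > b; its mean value is (a + b)/2, and mean value is additive over game sums: m(G1 + G2) = m(G1) + m(G2).
Mean of G1 = (4 + (-15))/2 = -11/2 = -11/2
Mean of G2 = (15 + (-3))/2 = 12/2 = 6
Mean of G1 + G2 = -11/2 + 6 = 1/2

1/2


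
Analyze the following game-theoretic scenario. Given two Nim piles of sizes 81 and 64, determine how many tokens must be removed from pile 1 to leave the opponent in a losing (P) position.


Piles: 81 and 64
Current XOR: 81 XOR 64 = 17 (non-zero, so this is an N-position).
To make the XOR zero, we need to find a move that balances the piles.
For pile 1 (size 81): target = 81 XOR 17 = 64
We reduce pile 1 from 81 to 64.
Tokens removed: 81 - 64 = 17
Verification: 64 XOR 64 = 0

17


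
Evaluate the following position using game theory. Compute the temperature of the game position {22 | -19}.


The game is {22 | -19}, a switch {a | b} with numbers a > b.
Cooling {a | b} by t gives {a - t | b + t}, which stops being hot when a - t = b + t, i.e. at t = (a - b)/2. So the temperature of a switch is (a - b)/2.
Temperature = (Left option - Right option) / 2
= (22 - (-19)) / 2
= 41 / 2
= 41/2

41/2


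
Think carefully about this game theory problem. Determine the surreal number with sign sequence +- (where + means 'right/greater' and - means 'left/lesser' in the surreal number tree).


Sign expansion: +-
Rule: track bounds (lo, hi), initially (-inf, +inf). On '+', the current value becomes lo and we move to the simplest number in (value, hi): value + 1 if hi = +inf, otherwise the midpoint (value + hi)/2. On '-', the current value becomes hi and we move to value - 1 if lo = -inf, otherwise the midpoint (lo + value)/2.
Start at 0.
Step 1: sign = +, move right. Bounds: (0, +inf). Value = 1
Step 2: sign = -, move left. Bounds: (0, 1). Value = 1/2
The surreal number with sign expansion +- is 1/2.

1/2


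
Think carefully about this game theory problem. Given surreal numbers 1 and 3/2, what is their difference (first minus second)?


x = 1, y = 3/2
Converting to common denominator: 2
x = 2/2, y = 3/2
x - y = 1 - 3/2 = -1/2

-1/2


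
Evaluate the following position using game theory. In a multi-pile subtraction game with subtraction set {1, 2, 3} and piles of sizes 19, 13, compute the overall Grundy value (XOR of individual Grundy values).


Subtraction set: {1, 2, 3}
For this subtraction set, G(n) = n mod 4 (period = max + 1 = 4).
Pile 1 (size 19): G(19) = 19 mod 4 = 3
Pile 2 (size 13): G(13) = 13 mod 4 = 1
Total Grundy value = XOR of all: 3 XOR 1 = 2

2


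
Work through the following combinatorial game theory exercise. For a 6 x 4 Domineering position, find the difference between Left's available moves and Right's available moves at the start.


Board is 6 x 4 (rows x cols).
Left (vertical) placements: (rows-1) * cols = 5 * 4 = 20
Right (horizontal) placements: rows * (cols-1) = 6 * 3 = 18
Advantage = Left - Right = 20 - 18 = 2

2


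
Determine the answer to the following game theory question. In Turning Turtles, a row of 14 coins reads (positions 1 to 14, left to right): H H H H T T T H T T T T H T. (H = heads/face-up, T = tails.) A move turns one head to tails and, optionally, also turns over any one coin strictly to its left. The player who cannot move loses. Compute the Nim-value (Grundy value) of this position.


Coins: H H H H T T T H T T T T H T
Key fact: a single head at position k behaves exactly like a Nim heap of size k (turning it to T and optionally flipping a coin at j < k corresponds to moving the heap from k to j, or to 0), and heads combine as a disjunctive sum (two heads at the same place would cancel, matching j XOR j = 0). So the Nim-value is the XOR of the 1-indexed positions of the heads.
Face-up positions (1-indexed): [1, 2, 3, 4, 8, 13]
XOR 0 with 1: 0 XOR 1 = 1
XOR 1 with 2: 1 XOR 2 = 3
XOR 3 with 3: 3 XOR 3 = 0
XOR 0 with 4: 0 XOR 4 = 4
XOR 4 with 8: 4 XOR 8 = 12
XOR 12 with 13: 12 XOR 13 = 1
Nim-value = 1

1


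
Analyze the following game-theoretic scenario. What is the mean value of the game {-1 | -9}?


Game = {-1 | -9}, a switch {a | b} with numbers a > b.
Its thermograph has left wall a - t and right wall b + t, which meet at t = (a - b)/2, where both equal (a + b)/2. So the mast (mean value) is at (a + b)/2.
Mean = (-1 + (-9))/2 = -10/2 = -5

-5


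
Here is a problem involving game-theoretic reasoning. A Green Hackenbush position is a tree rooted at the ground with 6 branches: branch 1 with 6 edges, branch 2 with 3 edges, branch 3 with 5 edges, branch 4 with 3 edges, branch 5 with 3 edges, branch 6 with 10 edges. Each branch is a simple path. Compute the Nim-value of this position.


The tree has 6 branches from the ground vertex.
In Green Hackenbush, the Nim-value of a simple path of length k is k.
Branch 1: length 6, Nim-value = 6
Branch 2: length 3, Nim-value = 3
Branch 3: length 5, Nim-value = 5
Branch 4: length 3, Nim-value = 3
Branch 5: length 3, Nim-value = 3
Branch 6: length 10, Nim-value = 10
Total Nim-value = XOR of all branch values:
0 XOR 6 = 6
6 XOR 3 = 5
5 XOR 5 = 0
0 XOR 3 = 3
3 XOR 3 = 0
0 XOR 10 = 10
Nim-value of the tree = 10

10


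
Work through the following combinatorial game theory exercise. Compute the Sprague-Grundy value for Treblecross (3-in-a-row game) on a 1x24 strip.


Treblecross: place X on empty cells; 3-in-a-row wins.
Playing within two cells of an existing X lets the opponent win at once, so sensible play treats the cells i-2..i+2 around each X as dead. The player left with no safe cell loses, so this is a normal-play take-away game on strips of safe cells.
Placing X at cell i (0-indexed) of a strip of k safe cells leaves independent strips of sizes max(0, i-2) and max(0, k-i-3). Hence G(k) = mex{ G(max(0,i-2)) XOR G(max(0,k-i-3)) : 0 <= i < k }, with G(0) = 0.
G(1): splits (0,0):0^0=0 -> mex({0}) = 1
G(2): splits (0,0):0^0=0 -> mex({0}) = 1
G(3): splits (0,0):0^0=0 -> mex({0}) = 1
G(4): splits (0,1):0^1=1 (0,0):0^0=0 -> mex({0, 1}) = 2
G(5): splits (0,2):0^1=1 (0,1):0^1=1 (0,0):0^0=0 -> mex({0, 1}) = 2
G(6) = mex({1}) = 0
G(7) = mex({0, 1, 2}) = 3
G(8) = mex({0, 1, 2}) = 3
G(9) = mex({0, 2}) = 1
G(10) = mex({0, 2, 3}) = 1
G(11) = mex({0, 3}) = 1
G(12) = mex({1, 3}) = 0
G(13) = mex({0, 1, 2, 3}) = 4
G(14) = mex({0, 1, 2}) = 3
G(15) = mex({0, 1, 2}) = 3
G(16) = mex({0, 1, 2, 4}) = 3
G(17) = mex({0, 1, 3, 4}) = 2
G(18) = mex({0, 1, 3, 4}) = 2
G(19) = mex({0, 1, 3, 5}) = 2
G(20) = mex({0, 1, 2, 3, 5}) = 4
G(21) = mex({0, 1, 2, 3, 5}) = 4
G(22) = mex({1, 2, 6}) = 0
G(23) = mex({0, 1, 2, 3, 4, 6}) = 5
G(24) = mex({0, 1, 2, 3, 4}) = 5
Therefore G(24) = 5.

5


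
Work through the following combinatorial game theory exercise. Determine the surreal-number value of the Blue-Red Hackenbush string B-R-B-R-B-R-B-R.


Edges (from ground): B-R-B-R-B-R-B-R
By Berlekamp's sign-expansion rule, a Blue-Red Hackenbush stalk has the value of the surreal number whose sign sequence is the edge sequence with B -> + and R -> -.
Sign sequence: +-+-+-+-
Trace the sign expansion in the surreal number tree, starting from 0:
Edge 1: B (sign +) -> bounds (0, +inf), value = 1
Edge 2: R (sign -) -> bounds (0, 1), value = 1/2
Edge 3: B (sign +) -> bounds (1/2, 1), value = 3/4
Edge 4: R (sign -) -> bounds (1/2, 3/4), value = 5/8
Edge 5: B (sign +) -> bounds (5/8, 3/4), value = 11/16
Edge 6: R (sign -) -> bounds (5/8, 11/16), value = 21/32
Edge 7: B (sign +) -> bounds (21/32, 11/16), value = 43/64
Edge 8: R (sign -) -> bounds (21/32, 43/64), value = 85/128
Game value = 85/128

85/128


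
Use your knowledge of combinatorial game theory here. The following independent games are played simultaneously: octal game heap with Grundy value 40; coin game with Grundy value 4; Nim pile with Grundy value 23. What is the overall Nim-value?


By the Sprague-Grundy theorem, the Grundy value of a sum of games is the XOR of individual Grundy values.
octal game heap: Grundy value = 40. Running XOR: 0 XOR 40 = 40
coin game: Grundy value = 4. Running XOR: 40 XOR 4 = 44
Nim pile: Grundy value = 23. Running XOR: 44 XOR 23 = 59
The combined Grundy value is 59.

59


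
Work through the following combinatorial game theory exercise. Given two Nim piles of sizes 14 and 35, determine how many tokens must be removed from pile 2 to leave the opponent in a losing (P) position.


Piles: 14 and 35
Current XOR: 14 XOR 35 = 45 (non-zero, so this is an N-position).
To make the XOR zero, we need to find a move that balances the piles.
For pile 2 (size 35): target = 35 XOR 45 = 14
We reduce pile 2 from 35 to 14.
Tokens removed: 35 - 14 = 21
Verification: 14 XOR 14 = 0

21


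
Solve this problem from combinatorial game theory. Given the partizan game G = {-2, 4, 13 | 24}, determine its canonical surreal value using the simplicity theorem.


Left options: {-2, 4, 13}, max = 13
Right options: {24}, min = 24
All options are numbers and max(Left) < min(Right), so by the simplicity theorem the value is the simplest (earliest-born) number strictly between 13 and 24.
Integers 14 through 23 all lie strictly between 13 and 24.
Among integers, the simplest (lowest birthday = smallest |n|; 0 is born on day 0, +-n on day n) is 14.
No non-integer in the interval can be simpler: if x is a non-integer in the interval, then floor(x) or ceil(x) also lies in the interval (the interval contains an integer), and both are proper prefixes of x's sign expansion, i.e. born earlier. So the game value is 14.
Game value = 14

14


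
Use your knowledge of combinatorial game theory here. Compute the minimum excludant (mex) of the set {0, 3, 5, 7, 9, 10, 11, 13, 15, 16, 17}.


Set = {0, 3, 5, 7, 9, 10, 11, 13, 15, 16, 17}
0 is in the set.
1 is NOT in the set. This is the mex.
mex = 1

1


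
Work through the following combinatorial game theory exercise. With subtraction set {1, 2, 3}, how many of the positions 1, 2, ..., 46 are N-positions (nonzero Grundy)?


Subtraction set S = {1, 2, 3}, so G(n) = n mod 4.
G(n) = 0 when n is a multiple of 4.
Multiples of 4 in [1, 46]: 11
N-positions (nonzero Grundy) = 46 - 11 = 35

35


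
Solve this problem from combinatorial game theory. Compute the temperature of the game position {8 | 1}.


The game is {8 | 1}, a switch {a | b} with numbers a > b.
Cooling {a | b} by t gives {a - t | b + t}, which stops being hot when a - t = b + t, i.e. at t = (a - b)/2. So the temperature of a switch is (a - b)/2.
Temperature = (Left option - Right option) / 2
= (8 - (1)) / 2
= 7 / 2
= 7/2

7/2


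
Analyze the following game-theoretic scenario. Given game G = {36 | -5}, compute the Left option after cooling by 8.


Original game: {36 | -5} (a switch {a | b} with a > b).
Cooling by t (for t below the temperature (a - b)/2 = 41/2) taxes each move by t: {a | b} cooled by t is {a - t | b + t}.
Cooling amount: t = 8
Cooled Left option: 36 - 8 = 28
Cooled Right option: -5 + 8 = 3
Cooled game: {28 | 3}
Left option = 28

28


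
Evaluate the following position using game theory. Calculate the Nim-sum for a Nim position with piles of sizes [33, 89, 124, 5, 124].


We need the XOR (exclusive or) of all pile sizes.
After XOR-ing pile 1 (size 33): 0 XOR 33 = 33
After XOR-ing pile 2 (size 89): 33 XOR 89 = 120
After XOR-ing pile 3 (size 124): 120 XOR 124 = 4
After XOR-ing pile 4 (size 5): 4 XOR 5 = 1
After XOR-ing pile 5 (size 124): 1 XOR 124 = 125
The Nim-value of this position is 125.

125


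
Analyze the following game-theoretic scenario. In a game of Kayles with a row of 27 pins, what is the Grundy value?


Kayles: a move removes 1 or 2 adjacent pins from a contiguous row.
Removing pins from a row of k leaves two independent rows (a, b) with a + b = k - 1 (one pin) or a + b = k - 2 (two pins); an end removal gives a = 0.
By Sprague-Grundy, G(k) = mex{ G(a) XOR G(b) } over all these splits. G(0) = 0.
G(1): splits (0,0):0^0=0 -> mex({0}) = 1
G(2): splits (0,1):0^1=1 (0,0):0^0=0 -> mex({0, 1}) = 2
G(3): splits (0,2):0^2=2 (1,1):1^1=0 (0,1):0^1=1 -> mex({0, 1, 2}) = 3
G(4): splits (0,3):0^3=3 (1,2):1^2=3 (0,2):0^2=2 (1,1):1^1=0 -> mex({0, 2, 3}) = 1
G(5): splits (0,4):0^1=1 (1,3):1^3=2 (2,2):2^2=0 (0,3):0^3=3 (1,2):1^2=3 -> mex({0, 1, 2, 3}) = 4
G(6) = mex({0, 1, 2, 4}) = 3
G(7) = mex({0, 1, 3, 4, 5}) = 2
G(8) = mex({0, 2, 3, 5, 6}) = 1
G(9) = mex({0, 1, 2, 3, 6, 7}) = 4
G(10) = mex({0, 1, 3, 4, 5, 7}) = 2
G(11) = mex({0, 1, 2, 3, 4, 5}) = 6
G(12) = mex({0, 1, 2, 3, 5, 6, 7}) = 4
G(13) = mex({0, 2, 3, 4, 6, 7}) = 1
G(14) = mex({0, 1, 4, 5, 6, 7}) = 2
G(15) = mex({0, 1, 2, 3, 4, 5, 6}) = 7
G(16) = mex({0, 2, 3, 5, 6, 7}) = 1
G(17) = mex({0, 1, 2, 3, 5, 6, 7}) = 4
G(18) = mex({0, 1, 2, 4, 5, 6}) = 3
G(19) = mex({0, 1, 3, 4, 5, 7}) = 2
G(20) = mex({0, 2, 3, 4, 5, 6, 7}) = 1
G(21) = mex({0, 1, 2, 3, 5, 6, 7}) = 4
G(22) = mex({0, 1, 2, 3, 4, 5, 7}) = 6
G(23) = mex({0, 1, 2, 3, 4, 5, 6}) = 7
G(24) = mex({0, 1, 2, 3, 5, 6, 7}) = 4
G(25) = mex({0, 2, 3, 4, 6, 7}) = 1
G(26) = mex({0, 1, 3, 4, 5, 6, 7}) = 2
G(27) = mex({0, 1, 2, 3, 4, 5, 6, 7}) = 8
Therefore G(27) = 8.

8


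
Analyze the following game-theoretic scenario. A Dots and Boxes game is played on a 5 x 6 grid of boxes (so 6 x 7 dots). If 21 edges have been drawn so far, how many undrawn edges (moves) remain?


Grid: 5 x 6 boxes, i.e. 6 rows and 7 columns of dots.
Horizontal edges: (rows + 1) * cols = 6 * 6 = 36
Vertical edges: rows * (cols + 1) = 5 * 7 = 35
Total edges: 36 + 35 = 71
Edges drawn: 21
Remaining: 71 - 21 = 50

50


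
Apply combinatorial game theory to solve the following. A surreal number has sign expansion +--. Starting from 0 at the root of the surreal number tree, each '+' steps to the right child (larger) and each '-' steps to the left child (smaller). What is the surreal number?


Sign expansion: +--
Rule: track bounds (lo, hi), initially (-inf, +inf). On '+', the current value becomes lo and we move to the simplest number in (value, hi): value + 1 if hi = +inf, otherwise the midpoint (value + hi)/2. On '-', the current value becomes hi and we move to value - 1 if lo = -inf, otherwise the midpoint (lo + value)/2.
Start at 0.
Step 1: sign = +, move right. Bounds: (0, +inf). Value = 1
Step 2: sign = -, move left. Bounds: (0, 1). Value = 1/2
Step 3: sign = -, move left. Bounds: (0, 1/2). Value = 1/4
The surreal number with sign expansion +-- is 1/4.

1/4


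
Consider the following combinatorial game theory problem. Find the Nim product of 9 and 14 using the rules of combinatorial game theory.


Nim multiplication is bilinear over XOR: (u XOR v) * w = (u*w) XOR (v*w).
So we split each operand into its bit components and XOR the pairwise Nim products.
9 = 1 + 8 (as XOR of powers of 2).
14 = 2 + 4 + 8 (as XOR of powers of 2).
Using the standard Nim-product table on single bits:
  2*2 = 3,   2*4 = 8,   2*8 = 12,
  4*4 = 6,   4*8 = 11,  8*8 = 13,
and  1*x = x (identity), k*l = l*k (commutative).
Pairwise Nim products:
  1 * 2 = 2
  1 * 4 = 4
  1 * 8 = 8
  8 * 2 = 12
  8 * 4 = 11
  8 * 8 = 13
XOR them: 2 XOR 4 XOR 8 XOR 12 XOR 11 XOR 13 = 4.
Result: 9 * 14 = 4 (in Nim).

4


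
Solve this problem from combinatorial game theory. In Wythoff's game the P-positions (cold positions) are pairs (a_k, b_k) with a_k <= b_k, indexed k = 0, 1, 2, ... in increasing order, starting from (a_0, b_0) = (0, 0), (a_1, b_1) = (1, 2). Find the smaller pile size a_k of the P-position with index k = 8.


By Wythoff's theorem, a_k = floor(k * phi) and b_k = floor(k * phi^2) = a_k + k, where phi = (1 + sqrt(5))/2 is the golden ratio.
phi = (1 + sqrt(5))/2 = 1.618034
k = 8
k * phi = 8 * 1.618034 = 12.944272
a_8 = floor(k * phi) = 12

12


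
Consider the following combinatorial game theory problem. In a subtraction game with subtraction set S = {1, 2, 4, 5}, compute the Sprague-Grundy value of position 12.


The subtraction set is S = {1, 2, 4, 5}.
G(k) = mex{ G(k - s) : s in S, s <= k }. We compute iteratively: G(0) = 0.
G(1) = mex({0}) = 1
G(2) = mex({0, 1}) = 2
G(3) = mex({1, 2}) = 0
G(4) = mex({0, 2}) = 1
G(5) = mex({0, 1}) = 2
G(6) = mex({1, 2}) = 0
G(7) = mex({0, 2}) = 1
Observe that G(3)..G(7) = 0, 1, 2, 0, 1 repeats G(0)..G(4) = 0, 1, 2, 0, 1.
For k >= max(S) = 5, G(k) is determined by the previous 5 values G(k-5)..G(k-1); a window of 5 consecutive values has recurred shifted by 3, so by induction G(k + 3) = G(k) for all k >= 0: the sequence is periodic from the start with period 3.
One period: G(0..2) = 0, 1, 2.
12 mod 3 = 0, so G(12) = G(0) = 0.

0


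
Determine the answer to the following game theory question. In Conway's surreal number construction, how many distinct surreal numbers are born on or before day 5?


Day 0: {|} = 0 is born. Count = 1.
Day n: the number of surreal numbers born by day n is 2^(n+1) - 1.
By day 0: 2^1 - 1 = 1
By day 1: 2^2 - 1 = 3
By day 2: 2^3 - 1 = 7
By day 3: 2^4 - 1 = 15
By day 4: 2^5 - 1 = 31
By day 5: 2^6 - 1 = 63
By day 5: 63 surreal numbers.

63


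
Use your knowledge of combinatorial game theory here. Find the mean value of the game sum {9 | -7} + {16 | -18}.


G1 = {9 | -7}, G2 = {16 | -18}
Each is a switch {a | b} with numbers a > b; its mean value is (a + b)/2, and mean value is additive over game sums: m(G1 + G2) = m(G1) + m(G2).
Mean of G1 = (9 + (-7))/2 = 2/2 = 1
Mean of G2 = (16 + (-18))/2 = -2/2 = -1
Mean of G1 + G2 = 1 + -1 = 0

0


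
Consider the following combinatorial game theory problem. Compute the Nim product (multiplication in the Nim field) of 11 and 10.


Nim multiplication is bilinear over XOR: (u XOR v) * w = (u*w) XOR (v*w).
So we split each operand into its bit components and XOR the pairwise Nim products.
11 = 1 + 2 + 8 (as XOR of powers of 2).
10 = 2 + 8 (as XOR of powers of 2).
Using the standard Nim-product table on single bits:
  2*2 = 3,   2*4 = 8,   2*8 = 12,
  4*4 = 6,   4*8 = 11,  8*8 = 13,
and  1*x = x (identity), k*l = l*k (commutative).
Pairwise Nim products:
  1 * 2 = 2
  1 * 8 = 8
  2 * 2 = 3
  2 * 8 = 12
  8 * 2 = 12
  8 * 8 = 13
XOR them: 2 XOR 8 XOR 3 XOR 12 XOR 12 XOR 13 = 4.
Result: 11 * 10 = 4 (in Nim).

4


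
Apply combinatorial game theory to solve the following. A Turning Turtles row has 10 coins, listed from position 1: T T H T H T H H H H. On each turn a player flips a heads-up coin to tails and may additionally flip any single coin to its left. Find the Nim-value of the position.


Coins: T T H T H T H H H H
Key fact: a single head at position k behaves exactly like a Nim heap of size k (turning it to T and optionally flipping a coin at j < k corresponds to moving the heap from k to j, or to 0), and heads combine as a disjunctive sum (two heads at the same place would cancel, matching j XOR j = 0). So the Nim-value is the XOR of the 1-indexed positions of the heads.
Face-up positions (1-indexed): [3, 5, 7, 8, 9, 10]
XOR 0 with 3: 0 XOR 3 = 3
XOR 3 with 5: 3 XOR 5 = 6
XOR 6 with 7: 6 XOR 7 = 1
XOR 1 with 8: 1 XOR 8 = 9
XOR 9 with 9: 9 XOR 9 = 0
XOR 0 with 10: 0 XOR 10 = 10
Nim-value = 10

10


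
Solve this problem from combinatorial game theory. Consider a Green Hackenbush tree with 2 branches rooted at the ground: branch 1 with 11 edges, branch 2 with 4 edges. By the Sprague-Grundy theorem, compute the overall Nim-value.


The tree has 2 branches from the ground vertex.
In Green Hackenbush, the Nim-value of a simple path of length k is k.
Branch 1: length 11, Nim-value = 11
Branch 2: length 4, Nim-value = 4
Total Nim-value = XOR of all branch values:
0 XOR 11 = 11
11 XOR 4 = 15
Nim-value of the tree = 15

15


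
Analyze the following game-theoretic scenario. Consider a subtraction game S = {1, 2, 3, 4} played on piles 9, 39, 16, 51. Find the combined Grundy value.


Subtraction set: {1, 2, 3, 4}
For this subtraction set, G(n) = n mod 5 (period = max + 1 = 5).
Pile 1 (size 9): G(9) = 9 mod 5 = 4
Pile 2 (size 39): G(39) = 39 mod 5 = 4
Pile 3 (size 16): G(16) = 16 mod 5 = 1
Pile 4 (size 51): G(51) = 51 mod 5 = 1
Total Grundy value = XOR of all: 4 XOR 4 XOR 1 XOR 1 = 0

0


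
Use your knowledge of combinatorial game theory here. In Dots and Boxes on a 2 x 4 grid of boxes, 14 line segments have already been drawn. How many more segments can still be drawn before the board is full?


Grid: 2 x 4 boxes, i.e. 3 rows and 5 columns of dots.
Horizontal edges: (rows + 1) * cols = 3 * 4 = 12
Vertical edges: rows * (cols + 1) = 2 * 5 = 10
Total edges: 12 + 10 = 22
Edges drawn: 14
Remaining: 22 - 14 = 8

8


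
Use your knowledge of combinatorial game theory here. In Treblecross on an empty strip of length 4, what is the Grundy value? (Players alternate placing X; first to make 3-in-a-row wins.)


Treblecross: place X on empty cells; 3-in-a-row wins.
Playing within two cells of an existing X lets the opponent win at once, so sensible play treats the cells i-2..i+2 around each X as dead. The player left with no safe cell loses, so this is a normal-play take-away game on strips of safe cells.
Placing X at cell i (0-indexed) of a strip of k safe cells leaves independent strips of sizes max(0, i-2) and max(0, k-i-3). Hence G(k) = mex{ G(max(0,i-2)) XOR G(max(0,k-i-3)) : 0 <= i < k }, with G(0) = 0.
G(1): splits (0,0):0^0=0 -> mex({0}) = 1
G(2): splits (0,0):0^0=0 -> mex({0}) = 1
G(3): splits (0,0):0^0=0 -> mex({0}) = 1
G(4): splits (0,1):0^1=1 (0,0):0^0=0 -> mex({0, 1}) = 2
Therefore G(4) = 2.

2


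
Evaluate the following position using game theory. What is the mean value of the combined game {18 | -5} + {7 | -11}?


G1 = {18 | -5}, G2 = {7 | -11}
Each is a switch {a | b} with numbers a > b; its mean value is (a + b)/2, and mean value is additive over game sums: m(G1 + G2) = m(G1) + m(G2).
Mean of G1 = (18 + (-5))/2 = 13/2 = 13/2
Mean of G2 = (7 + (-11))/2 = -4/2 = -2
Mean of G1 + G2 = 13/2 + -2 = 9/2

9/2


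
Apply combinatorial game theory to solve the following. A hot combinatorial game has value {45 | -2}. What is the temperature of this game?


The game is {45 | -2}, a switch {a | b} with numbers a > b.
Cooling {a | b} by t gives {a - t | b + t}, which stops being hot when a - t = b + t, i.e. at t = (a - b)/2. So the temperature of a switch is (a - b)/2.
Temperature = (Left option - Right option) / 2
= (45 - (-2)) / 2
= 47 / 2
= 47/2

47/2


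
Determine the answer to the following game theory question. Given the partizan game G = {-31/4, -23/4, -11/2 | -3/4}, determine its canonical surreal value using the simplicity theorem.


Left options: {-31/4, -23/4, -11/2}, max = -11/2
Right options: {-3/4}, min = -3/4
All options are numbers and max(Left) < min(Right), so by the simplicity theorem the value is the simplest (earliest-born) number strictly between -11/2 and -3/4.
Integers -5 through -1 all lie strictly between -11/2 and -3/4.
Among integers, the simplest (lowest birthday = smallest |n|; 0 is born on day 0, +-n on day n) is -1.
No non-integer in the interval can be simpler: if x is a non-integer in the interval, then floor(x) or ceil(x) also lies in the interval (the interval contains an integer), and both are proper prefixes of x's sign expansion, i.e. born earlier. So the game value is -1.
Game value = -1

-1


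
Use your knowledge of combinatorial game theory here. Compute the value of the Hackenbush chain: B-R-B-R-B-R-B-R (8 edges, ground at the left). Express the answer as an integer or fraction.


Edges (from ground): B-R-B-R-B-R-B-R
By Berlekamp's sign-expansion rule, a Blue-Red Hackenbush stalk has the value of the surreal number whose sign sequence is the edge sequence with B -> + and R -> -.
Sign sequence: +-+-+-+-
Trace the sign expansion in the surreal number tree, starting from 0:
Edge 1: B (sign +) -> bounds (0, +inf), value = 1
Edge 2: R (sign -) -> bounds (0, 1), value = 1/2
Edge 3: B (sign +) -> bounds (1/2, 1), value = 3/4
Edge 4: R (sign -) -> bounds (1/2, 3/4), value = 5/8
Edge 5: B (sign +) -> bounds (5/8, 3/4), value = 11/16
Edge 6: R (sign -) -> bounds (5/8, 11/16), value = 21/32
Edge 7: B (sign +) -> bounds (21/32, 11/16), value = 43/64
Edge 8: R (sign -) -> bounds (21/32, 43/64), value = 85/128
Game value = 85/128

85/128


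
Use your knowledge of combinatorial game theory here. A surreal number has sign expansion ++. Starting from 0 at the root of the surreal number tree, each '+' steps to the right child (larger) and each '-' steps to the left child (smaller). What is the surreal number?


Sign expansion: ++
Rule: track bounds (lo, hi), initially (-inf, +inf). On '+', the current value becomes lo and we move to the simplest number in (value, hi): value + 1 if hi = +inf, otherwise the midpoint (value + hi)/2. On '-', the current value becomes hi and we move to value - 1 if lo = -inf, otherwise the midpoint (lo + value)/2.
Start at 0.
Step 1: sign = +, move right. Bounds: (0, +inf). Value = 1
Step 2: sign = +, move right. Bounds: (1, +inf). Value = 2
The surreal number with sign expansion ++ is 2.

2


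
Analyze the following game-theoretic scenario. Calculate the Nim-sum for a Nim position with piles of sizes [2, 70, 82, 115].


We need the XOR (exclusive or) of all pile sizes.
After XOR-ing pile 1 (size 2): 0 XOR 2 = 2
After XOR-ing pile 2 (size 70): 2 XOR 70 = 68
After XOR-ing pile 3 (size 82): 68 XOR 82 = 22
After XOR-ing pile 4 (size 115): 22 XOR 115 = 101
The Nim-value of this position is 101.

101


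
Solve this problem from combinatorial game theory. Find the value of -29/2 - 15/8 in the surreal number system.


x = -29/2, y = 15/8
Converting to common denominator: 8
x = -116/8, y = 15/8
x - y = -29/2 - 15/8 = -131/8

-131/8


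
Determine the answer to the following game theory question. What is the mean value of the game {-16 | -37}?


Game = {-16 | -37}, a switch {a | b} with numbers a > b.
Its thermograph has left wall a - t and right wall b + t, which meet at t = (a - b)/2, where both equal (a + b)/2. So the mast (mean value) is at (a + b)/2.
Mean = (-16 + (-37))/2 = -53/2 = -53/2

-53/2
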